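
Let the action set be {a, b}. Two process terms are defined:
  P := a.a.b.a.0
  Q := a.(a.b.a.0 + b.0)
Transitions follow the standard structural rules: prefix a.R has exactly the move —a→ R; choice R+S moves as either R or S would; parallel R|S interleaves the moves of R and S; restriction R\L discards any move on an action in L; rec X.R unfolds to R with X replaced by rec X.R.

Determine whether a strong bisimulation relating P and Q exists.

not bisimilar

LTS(P): 5 reachable states
  s0 = a.a.b.a.0 → ··a··> s1
  s1 = a.b.a.0 → ··a··> s2
  s2 = b.a.0 → ··b··> s3
  s3 = a.0 → ··a··> s4
  s4 = 0 → stopped
LTS(Q): 5 reachable states
  t0 = a.(a.b.a.0 + b.0) → ··a··> t1
  t1 = a.b.a.0 + b.0 → ··a··> t2, ··b··> t3
  t2 = b.a.0 → ··b··> t4
  t3 = 0 → stopped
  t4 = a.0 → ··a··> t3
Bisimilarity quotient blocks:
  B0 = {s0}
  B1 = {s1}
  B2 = {s2, t2}
  B3 = {s3, t4}
  B4 = {s4, t3}
  B5 = {t0}
  B6 = {t1}
s0 ∈ B0, t0 ∈ B5 → different blocks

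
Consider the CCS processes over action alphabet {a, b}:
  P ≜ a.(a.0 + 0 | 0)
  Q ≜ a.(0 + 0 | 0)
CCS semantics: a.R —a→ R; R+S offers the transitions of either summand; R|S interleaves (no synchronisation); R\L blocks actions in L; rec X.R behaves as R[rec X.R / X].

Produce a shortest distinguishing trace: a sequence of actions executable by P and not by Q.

Reachable graph of P (3 states):
  m0 = a.(a.0 + 0 | 0) | ··a··> m1
  m1 = a.0 + 0 | 0 | ··a··> m2
  m2 = 0 | stopped
Reachable graph of Q (2 states):
  n0 = a.(0 + 0 | 0) | ··a··> n1
  n1 = 0 + 0 | 0 | stopped
Executing aa from P (initial set {m0}):
  step 1 (a): {m1}
  step 2 (a): {m2}
  ✓ P
Executing aa from Q (initial set {n0}):
  step 1 (a): {n1}
  step 2 (a): ∅  — Q cannot continue

aa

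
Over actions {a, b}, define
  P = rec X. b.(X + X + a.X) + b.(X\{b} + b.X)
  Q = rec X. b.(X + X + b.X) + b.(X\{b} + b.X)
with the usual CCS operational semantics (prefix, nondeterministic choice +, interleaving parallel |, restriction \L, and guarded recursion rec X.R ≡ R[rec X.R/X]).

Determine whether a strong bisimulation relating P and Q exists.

Reachable graph of P (3 states):
  u0 = rec X. b.(X + X + a.X) + b.(X\{b} + b.X) → =b=> u1, =b=> u2
  u1 = (rec X. b.(X + X + a.X) + b.(X\{b} + b.X)) + (rec X. b.(X + X + a.X) + b.(X\{b} + b.X)) + a.(rec X. b.(X + X + a.X) + b.(X\{b} + b.X)) → =a=> u0, =b=> u1, =b=> u2
  u2 = (rec X. b.(X + X + a.X) + b.(X\{b} + b.X))\{b} + b.(rec X. b.(X + X + a.X) + b.(X\{b} + b.X)) → =b=> u0
Reachable graph of Q (3 states):
  v0 = rec X. b.(X + X + b.X) + b.(X\{b} + b.X) → =b=> v1, =b=> v2
  v1 = (rec X. b.(X + X + b.X) + b.(X\{b} + b.X)) + (rec X. b.(X + X + b.X) + b.(X\{b} + b.X)) + b.(rec X. b.(X + X + b.X) + b.(X\{b} + b.X)) → =b=> v0, =b=> v1, =b=> v2
  v2 = (rec X. b.(X + X + b.X) + b.(X\{b} + b.X))\{b} + b.(rec X. b.(X + X + b.X) + b.(X\{b} + b.X)) → =b=> v0
Bisimilarity quotient blocks:
  B0 = {u0}
  B1 = {u1}
  B2 = {u2}
  B3 = {v0, v1, v2}
u0 ∈ B0, v0 ∈ B3 → different blocks

P ≁ Q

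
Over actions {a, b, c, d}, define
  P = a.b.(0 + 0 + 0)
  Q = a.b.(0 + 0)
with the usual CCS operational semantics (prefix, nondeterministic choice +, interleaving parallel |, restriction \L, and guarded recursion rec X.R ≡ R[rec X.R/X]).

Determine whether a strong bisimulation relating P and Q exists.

YES

LTS(P): 3 reachable states
  s0 = a.b.(0 + 0 + 0) | ··a··> s1
  s1 = b.(0 + 0 + 0) | ··b··> s2
  s2 = 0 + 0 + 0 | deadlocked
LTS(Q): 3 reachable states
  t0 = a.b.(0 + 0) | ··a··> t1
  t1 = b.(0 + 0) | ··b··> t2
  t2 = 0 + 0 | deadlocked
Partition-refinement fixed point:
  B0 = {s0, t0}
  B1 = {s1, t1}
  B2 = {s2, t2}
s0 ∈ B0, t0 ∈ B0 → same block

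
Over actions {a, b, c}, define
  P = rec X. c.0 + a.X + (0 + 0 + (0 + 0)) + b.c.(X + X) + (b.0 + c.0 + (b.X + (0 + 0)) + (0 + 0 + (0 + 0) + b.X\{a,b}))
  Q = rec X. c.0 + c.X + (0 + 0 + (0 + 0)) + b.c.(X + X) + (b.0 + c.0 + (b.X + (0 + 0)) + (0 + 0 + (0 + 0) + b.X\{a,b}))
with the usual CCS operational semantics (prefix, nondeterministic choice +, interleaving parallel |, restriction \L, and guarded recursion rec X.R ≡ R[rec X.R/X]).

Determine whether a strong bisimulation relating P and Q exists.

not bisimilar

Reachable graph of P (6 states):
  u0 = rec X. c.0 + a.X + (0 + 0 + (0 + 0)) + b.c.(X + X) + (b.0 + c.0 + (b.X + (0 + 0)) + (0 + 0 + (0 + 0) + b.X\{a,b})) → —a→ u0, —b→ u0, —b→ u1, —b→ u2, —b→ u3, —c→ u2
  u1 = (rec X. c.0 + a.X + (0 + 0 + (0 + 0)) + b.c.(X + X) + (b.0 + c.0 + (b.X + (0 + 0)) + (0 + 0 + (0 + 0) + b.X\{a,b})))\{a,b} → —c→ u4
  u2 = 0 → deadlocked
  u3 = c.((rec X. c.0 + a.X + (0 + 0 + (0 + 0)) + b.c.(X + X) + (b.0 + c.0 + (b.X + (0 + 0)) + (0 + 0 + (0 + 0) + b.X\{a,b}))) + (rec X. c.0 + a.X + (0 + 0 + (0 + 0)) + b.c.(X + X) + (b.0 + c.0 + (b.X + (0 + 0)) + (0 + 0 + (0 + 0) + b.X\{a,b})))) → —c→ u5
  u4 = 0\{a,b} → deadlocked
  u5 = (rec X. c.0 + a.X + (0 + 0 + (0 + 0)) + b.c.(X + X) + (b.0 + c.0 + (b.X + (0 + 0)) + (0 + 0 + (0 + 0) + b.X\{a,b}))) + (rec X. c.0 + a.X + (0 + 0 + (0 + 0)) + b.c.(X + X) + (b.0 + c.0 + (b.X + (0 + 0)) + (0 + 0 + (0 + 0) + b.X\{a,b}))) → —a→ u0, —b→ u0, —b→ u1, —b→ u2, —b→ u3, —c→ u2
Reachable graph of Q (6 states):
  v0 = rec X. c.0 + c.X + (0 + 0 + (0 + 0)) + b.c.(X + X) + (b.0 + c.0 + (b.X + (0 + 0)) + (0 + 0 + (0 + 0) + b.X\{a,b})) → —b→ v0, —b→ v1, —b→ v2, —b→ v3, —c→ v0, —c→ v2
  v1 = (rec X. c.0 + c.X + (0 + 0 + (0 + 0)) + b.c.(X + X) + (b.0 + c.0 + (b.X + (0 + 0)) + (0 + 0 + (0 + 0) + b.X\{a,b})))\{a,b} → —c→ v1, —c→ v4
  v2 = 0 → deadlocked
  v3 = c.((rec X. c.0 + c.X + (0 + 0 + (0 + 0)) + b.c.(X + X) + (b.0 + c.0 + (b.X + (0 + 0)) + (0 + 0 + (0 + 0) + b.X\{a,b}))) + (rec X. c.0 + c.X + (0 + 0 + (0 + 0)) + b.c.(X + X) + (b.0 + c.0 + (b.X + (0 + 0)) + (0 + 0 + (0 + 0) + b.X\{a,b})))) → —c→ v5
  v4 = 0\{a,b} → deadlocked
  v5 = (rec X. c.0 + c.X + (0 + 0 + (0 + 0)) + b.c.(X + X) + (b.0 + c.0 + (b.X + (0 + 0)) + (0 + 0 + (0 + 0) + b.X\{a,b}))) + (rec X. c.0 + c.X + (0 + 0 + (0 + 0)) + b.c.(X + X) + (b.0 + c.0 + (b.X + (0 + 0)) + (0 + 0 + (0 + 0) + b.X\{a,b}))) → —b→ v0, —b→ v1, —b→ v2, —b→ v3, —c→ v0, —c→ v2
Partition-refinement fixed point:
  B0 = {u0, u5}
  B1 = {u3}
  B2 = {u1}
  B3 = {u2, u4, v2, v4}
  B4 = {v0, v5}
  B5 = {v3}
  B6 = {v1}
u0 ∈ B0, v0 ∈ B4 → different blocks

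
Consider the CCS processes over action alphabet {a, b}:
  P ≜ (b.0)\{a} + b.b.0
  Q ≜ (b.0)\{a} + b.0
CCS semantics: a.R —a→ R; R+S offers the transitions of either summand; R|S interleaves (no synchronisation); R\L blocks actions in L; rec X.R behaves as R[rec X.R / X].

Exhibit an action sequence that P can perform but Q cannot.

Reachable graph of P (4 states):
  m0 = (b.0)\{a} + b.b.0 | ··b··> m1, ··b··> m2
  m1 = 0\{a} | stopped
  m2 = b.0 | ··b··> m3
  m3 = 0 | stopped
Reachable graph of Q (3 states):
  n0 = (b.0)\{a} + b.0 | ··b··> n1, ··b··> n2
  n1 = 0 | stopped
  n2 = 0\{a} | stopped
Executing bb from P (initial set {m0}):
  after b @ step 1: {m1, m2}
  after b @ step 2: {m3}
  ✓ P
Executing bb from Q (initial set {n0}):
  after b @ step 1: {n1, n2}
  after b @ step 2: no successor for Q

bb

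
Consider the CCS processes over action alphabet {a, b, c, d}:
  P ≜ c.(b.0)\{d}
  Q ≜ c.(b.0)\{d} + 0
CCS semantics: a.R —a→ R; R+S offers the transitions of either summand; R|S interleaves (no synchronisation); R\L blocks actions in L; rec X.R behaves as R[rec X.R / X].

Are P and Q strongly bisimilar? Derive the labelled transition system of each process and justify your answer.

bisimilar

LTS(P): 3 reachable states
  u0 = c.(b.0)\{d} has moves —c→ u1
  u1 = (b.0)\{d} has moves —b→ u2
  u2 = 0\{d} has moves stopped
LTS(Q): 3 reachable states
  v0 = c.(b.0)\{d} + 0 has moves —c→ v1
  v1 = (b.0)\{d} has moves —b→ v2
  v2 = 0\{d} has moves stopped
Coarsest stable partition (strong bisimilarity classes):
  B0 = {u0, v0}
  B1 = {u1, v1}
  B2 = {u2, v2}
u0 ∈ B0, v0 ∈ B0 → same block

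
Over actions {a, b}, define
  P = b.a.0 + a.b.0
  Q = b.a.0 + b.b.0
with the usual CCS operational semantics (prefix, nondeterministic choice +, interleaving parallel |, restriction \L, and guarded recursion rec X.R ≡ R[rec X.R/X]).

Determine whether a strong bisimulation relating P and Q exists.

Reachable graph of P (4 states):
  u0 = b.a.0 + a.b.0 → —a→ u1, —b→ u2
  u1 = b.0 → —b→ u3
  u2 = a.0 → —a→ u3
  u3 = 0 → stopped
Reachable graph of Q (4 states):
  v0 = b.a.0 + b.b.0 → —b→ v1, —b→ v2
  v1 = a.0 → —a→ v3
  v2 = b.0 → —b→ v3
  v3 = 0 → stopped
Coarsest stable partition (strong bisimilarity classes):
  B0 = {u0}
  B1 = {u1, v2}
  B2 = {u3, v3}
  B3 = {u2, v1}
  B4 = {v0}
u0 ∈ B0, v0 ∈ B4 → different blocks

NO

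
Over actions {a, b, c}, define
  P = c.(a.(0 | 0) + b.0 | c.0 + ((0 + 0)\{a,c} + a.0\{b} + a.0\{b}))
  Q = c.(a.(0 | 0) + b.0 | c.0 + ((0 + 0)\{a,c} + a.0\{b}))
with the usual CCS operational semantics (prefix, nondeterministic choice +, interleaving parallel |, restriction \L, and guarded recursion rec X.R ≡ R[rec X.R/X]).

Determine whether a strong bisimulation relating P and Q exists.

Reachable graph of P (6 states):
  m0 = c.(a.(0 | 0) + b.0 | c.0 + ((0 + 0)\{a,c} + a.0\{b} + a.0\{b})) has moves --c--▸ m1
  m1 = a.(0 | 0) + b.0 | c.0 + ((0 + 0)\{a,c} + a.0\{b} + a.0\{b}) has moves --a--▸ m2, --a--▸ m3, --b--▸ m4, --c--▸ m5
  m2 = 0 | 0 has moves stopped
  m3 = 0\{b} has moves stopped
  m4 = 0 | c.0 has moves --c--▸ m2
  m5 = b.0 | 0 has moves --b--▸ m2
Reachable graph of Q (6 states):
  n0 = c.(a.(0 | 0) + b.0 | c.0 + ((0 + 0)\{a,c} + a.0\{b})) has moves --c--▸ n1
  n1 = a.(0 | 0) + b.0 | c.0 + ((0 + 0)\{a,c} + a.0\{b}) has moves --a--▸ n2, --a--▸ n3, --b--▸ n4, --c--▸ n5
  n2 = 0 | 0 has moves stopped
  n3 = 0\{b} has moves stopped
  n4 = 0 | c.0 has moves --c--▸ n2
  n5 = b.0 | 0 has moves --b--▸ n2
Partition-refinement fixed point:
  B0 = {m0, n0}
  B1 = {m1, n1}
  B2 = {m2, m3, n2, n3}
  B3 = {m4, n4}
  B4 = {m5, n5}
m0 ∈ B0, n0 ∈ B0 → same block

YES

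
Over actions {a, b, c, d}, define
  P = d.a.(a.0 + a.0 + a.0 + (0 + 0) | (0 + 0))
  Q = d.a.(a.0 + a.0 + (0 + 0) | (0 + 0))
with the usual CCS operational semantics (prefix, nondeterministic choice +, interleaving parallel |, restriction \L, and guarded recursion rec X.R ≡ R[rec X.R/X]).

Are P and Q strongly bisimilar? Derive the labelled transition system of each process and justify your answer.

Reachable graph of P (4 states):
  m0 = d.a.(a.0 + a.0 + a.0 + (0 + 0) | (0 + 0)) | ··d··> m1
  m1 = a.(a.0 + a.0 + a.0 + (0 + 0) | (0 + 0)) | ··a··> m2
  m2 = a.0 + a.0 + a.0 + (0 + 0) | (0 + 0) | ··a··> m3
  m3 = 0 | stopped
Reachable graph of Q (4 states):
  n0 = d.a.(a.0 + a.0 + (0 + 0) | (0 + 0)) | ··d··> n1
  n1 = a.(a.0 + a.0 + (0 + 0) | (0 + 0)) | ··a··> n2
  n2 = a.0 + a.0 + (0 + 0) | (0 + 0) | ··a··> n3
  n3 = 0 | stopped
Partition-refinement fixed point:
  B0 = {m0, n0}
  B1 = {m1, n1}
  B2 = {m2, n2}
  B3 = {m3, n3}
m0 ∈ B0, n0 ∈ B0 → same block

P ~ Q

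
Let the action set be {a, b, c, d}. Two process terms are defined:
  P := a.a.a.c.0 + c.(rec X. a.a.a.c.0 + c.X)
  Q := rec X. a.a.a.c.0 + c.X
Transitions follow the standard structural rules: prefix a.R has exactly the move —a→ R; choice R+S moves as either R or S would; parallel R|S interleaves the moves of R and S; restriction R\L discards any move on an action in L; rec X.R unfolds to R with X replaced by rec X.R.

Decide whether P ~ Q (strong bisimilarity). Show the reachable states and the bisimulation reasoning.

Reachable graph of P (6 states):
  p0 = a.a.a.c.0 + c.(rec X. a.a.a.c.0 + c.X) | --a--▸ p1, --c--▸ p2
  p1 = a.a.c.0 | --a--▸ p3
  p2 = rec X. a.a.a.c.0 + c.X | --a--▸ p1, --c--▸ p2
  p3 = a.c.0 | --a--▸ p4
  p4 = c.0 | --c--▸ p5
  p5 = 0 | ·
Reachable graph of Q (5 states):
  q0 = rec X. a.a.a.c.0 + c.X | --a--▸ q1, --c--▸ q0
  q1 = a.a.c.0 | --a--▸ q2
  q2 = a.c.0 | --a--▸ q3
  q3 = c.0 | --c--▸ q4
  q4 = 0 | ·
Bisimilarity quotient blocks:
  B0 = {p0, p2, q0}
  B1 = {p1, q1}
  B2 = {p3, q2}
  B3 = {p4, q3}
  B4 = {p5, q4}
p0 ∈ B0, q0 ∈ B0 → same block

P ~ Q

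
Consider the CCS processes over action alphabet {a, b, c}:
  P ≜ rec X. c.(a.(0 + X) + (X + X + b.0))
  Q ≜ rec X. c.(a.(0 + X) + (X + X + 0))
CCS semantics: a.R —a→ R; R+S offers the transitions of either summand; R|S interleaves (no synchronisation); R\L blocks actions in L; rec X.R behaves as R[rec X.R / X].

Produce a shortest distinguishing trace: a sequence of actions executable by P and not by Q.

cb

Reachable graph of P (4 states):
  s0 = rec X. c.(a.(0 + X) + (X + X + b.0)) :: =c=> s1
  s1 = a.(0 + (rec X. c.(a.(0 + X) + (X + X + b.0)))) + ((rec X. c.(a.(0 + X) + (X + X + b.0))) + (rec X. c.(a.(0 + X) + (X + X + b.0))) + b.0) :: =a=> s2, =b=> s3, =c=> s1
  s2 = 0 + (rec X. c.(a.(0 + X) + (X + X + b.0))) :: =c=> s1
  s3 = 0 :: ∅
Reachable graph of Q (3 states):
  t0 = rec X. c.(a.(0 + X) + (X + X + 0)) :: =c=> t1
  t1 = a.(0 + (rec X. c.(a.(0 + X) + (X + X + 0)))) + ((rec X. c.(a.(0 + X) + (X + X + 0))) + (rec X. c.(a.(0 + X) + (X + X + 0))) + 0) :: =a=> t2, =c=> t1
  t2 = 0 + (rec X. c.(a.(0 + X) + (X + X + 0))) :: =c=> t1
Trace ⟨cb⟩ through P, begin at {s0}:
  step 1 (c): {s1}
  step 2 (b): {s3}
  ✓ P
Trace ⟨cb⟩ through Q, begin at {t0}:
  step 1 (c): {t1}
  step 2 (b): ∅ (Q stuck)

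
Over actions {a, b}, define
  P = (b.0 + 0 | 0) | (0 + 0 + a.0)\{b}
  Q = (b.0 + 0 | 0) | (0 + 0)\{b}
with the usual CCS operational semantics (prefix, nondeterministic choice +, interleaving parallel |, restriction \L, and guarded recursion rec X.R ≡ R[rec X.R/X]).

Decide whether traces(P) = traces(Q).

NO — witness ⟨a⟩

LTS(P): 4 reachable states
  m0 = (b.0 + 0 | 0) | (0 + 0 + a.0)\{b} :: -a-> m1, -b-> m2
  m1 = (b.0 + 0 | 0) | 0\{b} :: -b-> m3
  m2 = 0 | (0 + 0 + a.0)\{b} :: -a-> m3
  m3 = 0 | 0\{b} :: ·
LTS(Q): 2 reachable states
  n0 = (b.0 + 0 | 0) | (0 + 0)\{b} :: -b-> n1
  n1 = 0 | (0 + 0)\{b} :: ·
Trace ⟨a⟩ through P, begin at {m0}:
  after a @ step 1: {m1}
  — P admits the full trace.
Trace ⟨a⟩ through Q, begin at {n0}:
  after a @ step 1: ∅  — Q cannot continue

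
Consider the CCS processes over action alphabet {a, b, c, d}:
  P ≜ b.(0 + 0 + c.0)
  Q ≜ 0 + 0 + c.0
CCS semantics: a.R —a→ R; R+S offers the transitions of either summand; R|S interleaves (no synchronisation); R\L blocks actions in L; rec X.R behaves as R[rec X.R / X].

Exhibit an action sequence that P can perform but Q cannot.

LTS(P): 3 reachable states
  m0 = b.(0 + 0 + c.0) → —b→ m1
  m1 = 0 + 0 + c.0 → —c→ m2
  m2 = 0 → stopped
LTS(Q): 2 reachable states
  n0 = 0 + 0 + c.0 → —c→ n1
  n1 = 0 → stopped
Run σ = ⟨b⟩ on P: start {m0}
  step 1 (b): {m1}
  ✓ P
Run σ = ⟨b⟩ on Q: start {n0}
  step 1 (b): no successor for Q

b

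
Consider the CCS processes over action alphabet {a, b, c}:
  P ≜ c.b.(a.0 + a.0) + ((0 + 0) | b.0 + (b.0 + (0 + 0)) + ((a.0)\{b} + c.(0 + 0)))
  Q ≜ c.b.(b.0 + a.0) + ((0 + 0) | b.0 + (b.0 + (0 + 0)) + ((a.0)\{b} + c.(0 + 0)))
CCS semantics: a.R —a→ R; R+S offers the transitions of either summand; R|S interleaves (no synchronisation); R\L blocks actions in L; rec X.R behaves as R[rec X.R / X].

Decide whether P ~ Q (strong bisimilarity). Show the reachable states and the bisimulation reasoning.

not bisimilar

P's transition system — 7 states:
  u0 = c.b.(a.0 + a.0) + ((0 + 0) | b.0 + (b.0 + (0 + 0)) + ((a.0)\{b} + c.(0 + 0))) :: =a=> u1, =b=> u2, =b=> u3, =c=> u4, =c=> u5
  u1 = 0\{b} :: (no moves)
  u2 = (0 + 0) | 0 :: (no moves)
  u3 = 0 :: (no moves)
  u4 = 0 + 0 :: (no moves)
  u5 = b.(a.0 + a.0) :: =b=> u6
  u6 = a.0 + a.0 :: =a=> u3
Q's transition system — 7 states:
  v0 = c.b.(b.0 + a.0) + ((0 + 0) | b.0 + (b.0 + (0 + 0)) + ((a.0)\{b} + c.(0 + 0))) :: =a=> v1, =b=> v2, =b=> v3, =c=> v4, =c=> v5
  v1 = 0\{b} :: (no moves)
  v2 = (0 + 0) | 0 :: (no moves)
  v3 = 0 :: (no moves)
  v4 = 0 + 0 :: (no moves)
  v5 = b.(b.0 + a.0) :: =b=> v6
  v6 = b.0 + a.0 :: =a=> v3, =b=> v3
Coarsest stable partition (strong bisimilarity classes):
  B0 = {u0}
  B1 = {u5}
  B2 = {u6}
  B3 = {u1, u2, u3, u4, v1, v2, v3, v4}
  B4 = {v0}
  B5 = {v5}
  B6 = {v6}
u0 ∈ B0, v0 ∈ B4 → different blocks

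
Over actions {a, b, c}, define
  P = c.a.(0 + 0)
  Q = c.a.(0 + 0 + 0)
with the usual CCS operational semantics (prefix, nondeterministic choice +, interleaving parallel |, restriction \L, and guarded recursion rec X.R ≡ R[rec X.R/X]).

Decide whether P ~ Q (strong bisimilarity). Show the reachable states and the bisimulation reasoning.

YES

Reachable graph of P (3 states):
  p0 = c.a.(0 + 0) has moves ··c··> p1
  p1 = a.(0 + 0) has moves ··a··> p2
  p2 = 0 + 0 has moves stopped
Reachable graph of Q (3 states):
  q0 = c.a.(0 + 0 + 0) has moves ··c··> q1
  q1 = a.(0 + 0 + 0) has moves ··a··> q2
  q2 = 0 + 0 + 0 has moves stopped
Partition-refinement fixed point:
  B0 = {p0, q0}
  B1 = {p1, q1}
  B2 = {p2, q2}
p0 ∈ B0, q0 ∈ B0 → same block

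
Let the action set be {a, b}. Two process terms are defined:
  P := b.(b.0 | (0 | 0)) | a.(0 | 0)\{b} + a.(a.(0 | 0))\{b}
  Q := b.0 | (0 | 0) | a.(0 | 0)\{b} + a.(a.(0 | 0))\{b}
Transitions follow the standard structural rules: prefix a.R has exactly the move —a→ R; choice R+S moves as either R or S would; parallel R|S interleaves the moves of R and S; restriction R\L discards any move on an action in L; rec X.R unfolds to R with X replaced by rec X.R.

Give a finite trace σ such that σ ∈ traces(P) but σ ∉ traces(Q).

LTS(P): 8 reachable states
  s0 = b.(b.0 | (0 | 0)) | a.(0 | 0)\{b} + a.(a.(0 | 0))\{b} ⊢ --a--▸ s1, --a--▸ s2, --b--▸ s3
  s1 = (a.(0 | 0))\{b} ⊢ --a--▸ s4
  s2 = b.(b.0 | (0 | 0)) | (0 | 0)\{b} ⊢ --b--▸ s5
  s3 = b.0 | (0 | 0) | a.(0 | 0)\{b} ⊢ --a--▸ s5, --b--▸ s6
  s4 = (0 | 0)\{b} ⊢ ∅
  s5 = b.0 | (0 | 0) | (0 | 0)\{b} ⊢ --b--▸ s7
  s6 = 0 | (0 | 0) | a.(0 | 0)\{b} ⊢ --a--▸ s7
  s7 = 0 | (0 | 0) | (0 | 0)\{b} ⊢ ∅
LTS(Q): 6 reachable states
  t0 = b.0 | (0 | 0) | a.(0 | 0)\{b} + a.(a.(0 | 0))\{b} ⊢ --a--▸ t1, --a--▸ t2, --b--▸ t3
  t1 = (a.(0 | 0))\{b} ⊢ --a--▸ t4
  t2 = b.0 | (0 | 0) | (0 | 0)\{b} ⊢ --b--▸ t5
  t3 = 0 | (0 | 0) | a.(0 | 0)\{b} ⊢ --a--▸ t5
  t4 = (0 | 0)\{b} ⊢ ∅
  t5 = 0 | (0 | 0) | (0 | 0)\{b} ⊢ ∅
Trace ⟨bb⟩ through P, begin at {s0}:
  after b @ step 1: {s3}
  after b @ step 2: {s6}
  ✓ P
Trace ⟨bb⟩ through Q, begin at {t0}:
  after b @ step 1: {t3}
  after b @ step 2: ∅ (Q stuck)

bb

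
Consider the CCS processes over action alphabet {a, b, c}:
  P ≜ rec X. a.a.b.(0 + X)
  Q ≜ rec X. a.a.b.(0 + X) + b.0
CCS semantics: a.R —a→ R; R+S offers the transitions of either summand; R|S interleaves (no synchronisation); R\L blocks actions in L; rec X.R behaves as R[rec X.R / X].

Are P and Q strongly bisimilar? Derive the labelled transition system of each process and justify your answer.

P ≁ Q

LTS(P): 4 reachable states
  s0 = rec X. a.a.b.(0 + X) → -a-> s1
  s1 = a.b.(0 + (rec X. a.a.b.(0 + X))) → -a-> s2
  s2 = b.(0 + (rec X. a.a.b.(0 + X))) → -b-> s3
  s3 = 0 + (rec X. a.a.b.(0 + X)) → -a-> s1
LTS(Q): 5 reachable states
  t0 = rec X. a.a.b.(0 + X) + b.0 → -a-> t1, -b-> t2
  t1 = a.b.(0 + (rec X. a.a.b.(0 + X) + b.0)) → -a-> t3
  t2 = 0 → deadlocked
  t3 = b.(0 + (rec X. a.a.b.(0 + X) + b.0)) → -b-> t4
  t4 = 0 + (rec X. a.a.b.(0 + X) + b.0) → -a-> t1, -b-> t2
Partition-refinement fixed point:
  B0 = {s0, s3}
  B1 = {s1}
  B2 = {s2}
  B3 = {t0, t4}
  B4 = {t2}
  B5 = {t1}
  B6 = {t3}
s0 ∈ B0, t0 ∈ B3 → different blocks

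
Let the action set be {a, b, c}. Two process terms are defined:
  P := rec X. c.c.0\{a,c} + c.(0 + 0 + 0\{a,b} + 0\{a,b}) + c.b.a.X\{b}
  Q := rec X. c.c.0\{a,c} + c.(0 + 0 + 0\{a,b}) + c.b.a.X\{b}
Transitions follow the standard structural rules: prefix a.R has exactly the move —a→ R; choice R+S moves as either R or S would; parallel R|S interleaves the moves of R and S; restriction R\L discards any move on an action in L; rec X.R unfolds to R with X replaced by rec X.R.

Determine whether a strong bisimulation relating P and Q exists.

LTS(P): 11 reachable states
  s0 = rec X. c.c.0\{a,c} + c.(0 + 0 + 0\{a,b} + 0\{a,b}) + c.b.a.X\{b} | —c→ s1, —c→ s2, —c→ s3
  s1 = 0 + 0 + 0\{a,b} + 0\{a,b} | ·
  s2 = b.a.(rec X. c.c.0\{a,c} + c.(0 + 0 + 0\{a,b} + 0\{a,b}) + c.b.a.X\{b})\{b} | —b→ s4
  s3 = c.0\{a,c} | —c→ s5
  s4 = a.(rec X. c.c.0\{a,c} + c.(0 + 0 + 0\{a,b} + 0\{a,b}) + c.b.a.X\{b})\{b} | —a→ s6
  s5 = 0\{a,c} | ·
  s6 = (rec X. c.c.0\{a,c} + c.(0 + 0 + 0\{a,b} + 0\{a,b}) + c.b.a.X\{b})\{b} | —c→ s7, —c→ s8, —c→ s9
  s7 = (0 + 0 + 0\{a,b} + 0\{a,b})\{b} | ·
  s8 = (b.a.(rec X. c.c.0\{a,c} + c.(0 + 0 + 0\{a,b} + 0\{a,b}) + c.b.a.X\{b})\{b})\{b} | ·
  s9 = (c.0\{a,c})\{b} | —c→ s10
  s10 = 0\{a,c}\{b} | ·
LTS(Q): 11 reachable states
  t0 = rec X. c.c.0\{a,c} + c.(0 + 0 + 0\{a,b}) + c.b.a.X\{b} | —c→ t1, —c→ t2, —c→ t3
  t1 = 0 + 0 + 0\{a,b} | ·
  t2 = b.a.(rec X. c.c.0\{a,c} + c.(0 + 0 + 0\{a,b}) + c.b.a.X\{b})\{b} | —b→ t4
  t3 = c.0\{a,c} | —c→ t5
  t4 = a.(rec X. c.c.0\{a,c} + c.(0 + 0 + 0\{a,b}) + c.b.a.X\{b})\{b} | —a→ t6
  t5 = 0\{a,c} | ·
  t6 = (rec X. c.c.0\{a,c} + c.(0 + 0 + 0\{a,b}) + c.b.a.X\{b})\{b} | —c→ t7, —c→ t8, —c→ t9
  t7 = (0 + 0 + 0\{a,b})\{b} | ·
  t8 = (b.a.(rec X. c.c.0\{a,c} + c.(0 + 0 + 0\{a,b}) + c.b.a.X\{b})\{b})\{b} | ·
  t9 = (c.0\{a,c})\{b} | —c→ t10
  t10 = 0\{a,c}\{b} | ·
Partition-refinement fixed point:
  B0 = {s0, t0}
  B1 = {s3, s9, t3, t9}
  B2 = {s1, s10, s5, s7, s8, t1, t10, t5, t7, t8}
  B3 = {s2, t2}
  B4 = {s4, t4}
  B5 = {s6, t6}
s0 ∈ B0, t0 ∈ B0 → same block

bisimilar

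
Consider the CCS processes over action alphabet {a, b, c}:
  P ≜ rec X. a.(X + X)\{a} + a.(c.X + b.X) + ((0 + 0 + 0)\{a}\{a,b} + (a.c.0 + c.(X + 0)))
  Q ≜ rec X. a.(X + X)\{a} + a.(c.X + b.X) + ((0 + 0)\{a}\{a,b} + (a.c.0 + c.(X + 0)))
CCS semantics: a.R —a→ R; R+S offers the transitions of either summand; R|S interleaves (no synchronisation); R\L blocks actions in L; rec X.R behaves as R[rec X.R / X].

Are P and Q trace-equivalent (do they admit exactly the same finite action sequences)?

YES

Reachable graph of P (7 states):
  p0 = rec X. a.(X + X)\{a} + a.(c.X + b.X) + ((0 + 0 + 0)\{a}\{a,b} + (a.c.0 + c.(X + 0))) has moves —a→ p1, —a→ p2, —a→ p3, —c→ p4
  p1 = ((rec X. a.(X + X)\{a} + a.(c.X + b.X) + ((0 + 0 + 0)\{a}\{a,b} + (a.c.0 + c.(X + 0)))) + (rec X. a.(X + X)\{a} + a.(c.X + b.X) + ((0 + 0 + 0)\{a}\{a,b} + (a.c.0 + c.(X + 0)))))\{a} has moves —c→ p5
  p2 = c.(rec X. a.(X + X)\{a} + a.(c.X + b.X) + ((0 + 0 + 0)\{a}\{a,b} + (a.c.0 + c.(X + 0)))) + b.(rec X. a.(X + X)\{a} + a.(c.X + b.X) + ((0 + 0 + 0)\{a}\{a,b} + (a.c.0 + c.(X + 0)))) has moves —b→ p0, —c→ p0
  p3 = c.0 has moves —c→ p6
  p4 = (rec X. a.(X + X)\{a} + a.(c.X + b.X) + ((0 + 0 + 0)\{a}\{a,b} + (a.c.0 + c.(X + 0)))) + 0 has moves —a→ p1, —a→ p2, —a→ p3, —c→ p4
  p5 = ((rec X. a.(X + X)\{a} + a.(c.X + b.X) + ((0 + 0 + 0)\{a}\{a,b} + (a.c.0 + c.(X + 0)))) + 0)\{a} has moves —c→ p5
  p6 = 0 has moves stopped
Reachable graph of Q (7 states):
  q0 = rec X. a.(X + X)\{a} + a.(c.X + b.X) + ((0 + 0)\{a}\{a,b} + (a.c.0 + c.(X + 0))) has moves —a→ q1, —a→ q2, —a→ q3, —c→ q4
  q1 = ((rec X. a.(X + X)\{a} + a.(c.X + b.X) + ((0 + 0)\{a}\{a,b} + (a.c.0 + c.(X + 0)))) + (rec X. a.(X + X)\{a} + a.(c.X + b.X) + ((0 + 0)\{a}\{a,b} + (a.c.0 + c.(X + 0)))))\{a} has moves —c→ q5
  q2 = c.(rec X. a.(X + X)\{a} + a.(c.X + b.X) + ((0 + 0)\{a}\{a,b} + (a.c.0 + c.(X + 0)))) + b.(rec X. a.(X + X)\{a} + a.(c.X + b.X) + ((0 + 0)\{a}\{a,b} + (a.c.0 + c.(X + 0)))) has moves —b→ q0, —c→ q0
  q3 = c.0 has moves —c→ q6
  q4 = (rec X. a.(X + X)\{a} + a.(c.X + b.X) + ((0 + 0)\{a}\{a,b} + (a.c.0 + c.(X + 0)))) + 0 has moves —a→ q1, —a→ q2, —a→ q3, —c→ q4
  q5 = ((rec X. a.(X + X)\{a} + a.(c.X + b.X) + ((0 + 0)\{a}\{a,b} + (a.c.0 + c.(X + 0)))) + 0)\{a} has moves —c→ q5
  q6 = 0 has moves stopped
Bisimilarity quotient blocks:
  B0 = {p0, p4, q0, q4}
  B1 = {p2, q2}
  B2 = {p3, q3}
  B3 = {p6, q6}
  B4 = {p1, p5, q1, q5}
p0 ∈ B0, q0 ∈ B0 → same block
Bisimilar ⇒ trace-equivalent.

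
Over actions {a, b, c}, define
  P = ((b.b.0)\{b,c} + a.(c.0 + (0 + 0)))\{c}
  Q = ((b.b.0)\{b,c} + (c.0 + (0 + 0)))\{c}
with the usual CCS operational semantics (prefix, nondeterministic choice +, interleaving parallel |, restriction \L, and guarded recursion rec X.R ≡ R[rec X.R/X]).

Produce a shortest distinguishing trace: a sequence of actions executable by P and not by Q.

a

Reachable graph of P (2 states):
  s0 = ((b.b.0)\{b,c} + a.(c.0 + (0 + 0)))\{c} has moves -a-> s1
  s1 = (c.0 + (0 + 0))\{c} has moves stopped
Reachable graph of Q (1 states):
  t0 = ((b.b.0)\{b,c} + (c.0 + (0 + 0)))\{c} has moves stopped
Executing a from P (initial set {s0}):
  [1] a ⇒ {s1}
  — P admits the full trace.
Executing a from Q (initial set {t0}):
  [1] a ⇒ ∅ (Q stuck)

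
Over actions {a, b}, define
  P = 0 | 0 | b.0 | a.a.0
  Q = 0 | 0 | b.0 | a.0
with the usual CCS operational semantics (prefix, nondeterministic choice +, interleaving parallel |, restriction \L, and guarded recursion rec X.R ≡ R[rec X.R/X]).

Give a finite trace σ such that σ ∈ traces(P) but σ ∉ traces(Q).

aa

Reachable graph of P (6 states):
  p0 = 0 | 0 | b.0 | a.a.0 | =a=> p1, =b=> p2
  p1 = 0 | 0 | b.0 | a.0 | =a=> p3, =b=> p4
  p2 = 0 | 0 | 0 | a.a.0 | =a=> p4
  p3 = 0 | 0 | b.0 | 0 | =b=> p5
  p4 = 0 | 0 | 0 | a.0 | =a=> p5
  p5 = 0 | 0 | 0 | 0 | stopped
Reachable graph of Q (4 states):
  q0 = 0 | 0 | b.0 | a.0 | =a=> q1, =b=> q2
  q1 = 0 | 0 | b.0 | 0 | =b=> q3
  q2 = 0 | 0 | 0 | a.0 | =a=> q3
  q3 = 0 | 0 | 0 | 0 | stopped
Run σ = ⟨aa⟩ on P: start {p0}
  step 1 (a): {p1}
  step 2 (a): {p3}
  P completes σ.
Run σ = ⟨aa⟩ on Q: start {q0}
  step 1 (a): {q1}
  step 2 (a): ∅  — Q cannot continue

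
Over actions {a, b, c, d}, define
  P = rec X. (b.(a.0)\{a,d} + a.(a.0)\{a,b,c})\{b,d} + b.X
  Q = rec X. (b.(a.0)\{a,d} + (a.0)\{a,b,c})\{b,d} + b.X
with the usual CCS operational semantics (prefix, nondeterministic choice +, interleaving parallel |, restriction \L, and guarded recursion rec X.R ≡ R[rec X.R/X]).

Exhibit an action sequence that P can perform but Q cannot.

P's transition system — 2 states:
  u0 = rec X. (b.(a.0)\{a,d} + a.(a.0)\{a,b,c})\{b,d} + b.X has moves --a--▸ u1, --b--▸ u0
  u1 = (a.0)\{a,b,c}\{b,d} has moves (no moves)
Q's transition system — 1 states:
  v0 = rec X. (b.(a.0)\{a,d} + (a.0)\{a,b,c})\{b,d} + b.X has moves --b--▸ v0
Trace ⟨a⟩ through P, begin at {u0}:
  [1] a ⇒ {u1}
  — P admits the full trace.
Trace ⟨a⟩ through Q, begin at {v0}:
  [1] a ⇒ ∅  — Q cannot continue

a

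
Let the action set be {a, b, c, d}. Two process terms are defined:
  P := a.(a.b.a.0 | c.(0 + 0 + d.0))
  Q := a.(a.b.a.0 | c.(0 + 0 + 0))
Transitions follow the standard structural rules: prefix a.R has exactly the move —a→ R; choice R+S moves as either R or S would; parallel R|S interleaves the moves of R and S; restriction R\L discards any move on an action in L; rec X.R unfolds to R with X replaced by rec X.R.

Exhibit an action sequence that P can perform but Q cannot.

Reachable graph of P (13 states):
  s0 = a.(a.b.a.0 | c.(0 + 0 + d.0)) :: -a-> s1
  s1 = a.b.a.0 | c.(0 + 0 + d.0) :: -a-> s2, -c-> s3
  s2 = b.a.0 | c.(0 + 0 + d.0) :: -b-> s4, -c-> s5
  s3 = a.b.a.0 | (0 + 0 + d.0) :: -a-> s5, -d-> s6
  s4 = a.0 | c.(0 + 0 + d.0) :: -a-> s7, -c-> s8
  s5 = b.a.0 | (0 + 0 + d.0) :: -b-> s8, -d-> s9
  s6 = a.b.a.0 | 0 :: -a-> s9
  s7 = 0 | c.(0 + 0 + d.0) :: -c-> s10
  s8 = a.0 | (0 + 0 + d.0) :: -a-> s10, -d-> s11
  s9 = b.a.0 | 0 :: -b-> s11
  s10 = 0 | (0 + 0 + d.0) :: -d-> s12
  s11 = a.0 | 0 :: -a-> s12
  s12 = 0 | 0 :: deadlocked
Reachable graph of Q (9 states):
  t0 = a.(a.b.a.0 | c.(0 + 0 + 0)) :: -a-> t1
  t1 = a.b.a.0 | c.(0 + 0 + 0) :: -a-> t2, -c-> t3
  t2 = b.a.0 | c.(0 + 0 + 0) :: -b-> t4, -c-> t5
  t3 = a.b.a.0 | (0 + 0 + 0) :: -a-> t5
  t4 = a.0 | c.(0 + 0 + 0) :: -a-> t6, -c-> t7
  t5 = b.a.0 | (0 + 0 + 0) :: -b-> t7
  t6 = 0 | c.(0 + 0 + 0) :: -c-> t8
  t7 = a.0 | (0 + 0 + 0) :: -a-> t8
  t8 = 0 | (0 + 0 + 0) :: deadlocked
Executing acd from P (initial set {s0}):
  after a @ step 1: {s1}
  after c @ step 2: {s3}
  after d @ step 3: {s6}
  ✓ P
Executing acd from Q (initial set {t0}):
  after a @ step 1: {t1}
  after c @ step 2: {t3}
  after d @ step 3: ∅  — Q cannot continue

acd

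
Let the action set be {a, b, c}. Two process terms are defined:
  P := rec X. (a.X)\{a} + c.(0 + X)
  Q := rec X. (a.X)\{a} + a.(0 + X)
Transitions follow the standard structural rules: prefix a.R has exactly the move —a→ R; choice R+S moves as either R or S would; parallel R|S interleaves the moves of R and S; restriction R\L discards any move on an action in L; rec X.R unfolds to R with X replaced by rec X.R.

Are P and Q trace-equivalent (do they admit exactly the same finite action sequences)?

traces(P) ≠ traces(Q) — witness ⟨c⟩

Reachable graph of P (2 states):
  p0 = rec X. (a.X)\{a} + c.(0 + X) ⊢ ··c··> p1
  p1 = 0 + (rec X. (a.X)\{a} + c.(0 + X)) ⊢ ··c··> p1
Reachable graph of Q (2 states):
  q0 = rec X. (a.X)\{a} + a.(0 + X) ⊢ ··a··> q1
  q1 = 0 + (rec X. (a.X)\{a} + a.(0 + X)) ⊢ ··a··> q1
Run σ = ⟨c⟩ on P: start {p0}
  [1] c ⇒ {p1}
  P completes σ.
Run σ = ⟨c⟩ on Q: start {q0}
  [1] c ⇒ no successor for Q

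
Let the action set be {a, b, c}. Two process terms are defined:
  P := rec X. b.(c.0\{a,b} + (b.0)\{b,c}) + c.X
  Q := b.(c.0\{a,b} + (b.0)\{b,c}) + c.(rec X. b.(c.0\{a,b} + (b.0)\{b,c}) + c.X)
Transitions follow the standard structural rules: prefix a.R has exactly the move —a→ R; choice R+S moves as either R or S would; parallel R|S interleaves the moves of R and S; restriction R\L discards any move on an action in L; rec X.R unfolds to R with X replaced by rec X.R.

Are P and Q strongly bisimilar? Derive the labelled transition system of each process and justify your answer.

P's transition system — 3 states:
  u0 = rec X. b.(c.0\{a,b} + (b.0)\{b,c}) + c.X | =b=> u1, =c=> u0
  u1 = c.0\{a,b} + (b.0)\{b,c} | =c=> u2
  u2 = 0\{a,b} | deadlocked
Q's transition system — 4 states:
  v0 = b.(c.0\{a,b} + (b.0)\{b,c}) + c.(rec X. b.(c.0\{a,b} + (b.0)\{b,c}) + c.X) | =b=> v1, =c=> v2
  v1 = c.0\{a,b} + (b.0)\{b,c} | =c=> v3
  v2 = rec X. b.(c.0\{a,b} + (b.0)\{b,c}) + c.X | =b=> v1, =c=> v2
  v3 = 0\{a,b} | deadlocked
Bisimilarity quotient blocks:
  B0 = {u0, v0, v2}
  B1 = {u1, v1}
  B2 = {u2, v3}
u0 ∈ B0, v0 ∈ B0 → same block

bisimilar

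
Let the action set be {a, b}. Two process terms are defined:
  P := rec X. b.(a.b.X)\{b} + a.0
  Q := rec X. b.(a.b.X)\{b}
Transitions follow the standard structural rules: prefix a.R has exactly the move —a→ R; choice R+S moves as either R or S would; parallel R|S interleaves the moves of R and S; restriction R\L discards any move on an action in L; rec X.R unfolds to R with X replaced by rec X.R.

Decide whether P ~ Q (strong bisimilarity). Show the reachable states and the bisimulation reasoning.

P's transition system — 4 states:
  s0 = rec X. b.(a.b.X)\{b} + a.0 | =a=> s1, =b=> s2
  s1 = 0 | ·
  s2 = (a.b.(rec X. b.(a.b.X)\{b} + a.0))\{b} | =a=> s3
  s3 = (b.(rec X. b.(a.b.X)\{b} + a.0))\{b} | ·
Q's transition system — 3 states:
  t0 = rec X. b.(a.b.X)\{b} | =b=> t1
  t1 = (a.b.(rec X. b.(a.b.X)\{b}))\{b} | =a=> t2
  t2 = (b.(rec X. b.(a.b.X)\{b}))\{b} | ·
Bisimilarity quotient blocks:
  B0 = {s0}
  B1 = {s1, s3, t2}
  B2 = {s2, t1}
  B3 = {t0}
s0 ∈ B0, t0 ∈ B3 → different blocks

NO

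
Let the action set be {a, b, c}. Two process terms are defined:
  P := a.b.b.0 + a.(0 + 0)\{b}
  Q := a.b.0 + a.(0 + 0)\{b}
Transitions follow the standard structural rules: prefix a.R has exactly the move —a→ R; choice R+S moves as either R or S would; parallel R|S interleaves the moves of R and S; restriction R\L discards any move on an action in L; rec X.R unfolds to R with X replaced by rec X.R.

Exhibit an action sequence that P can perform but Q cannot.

abb

P's transition system — 5 states:
  s0 = a.b.b.0 + a.(0 + 0)\{b} has moves -a-> s1, -a-> s2
  s1 = (0 + 0)\{b} has moves stopped
  s2 = b.b.0 has moves -b-> s3
  s3 = b.0 has moves -b-> s4
  s4 = 0 has moves stopped
Q's transition system — 4 states:
  t0 = a.b.0 + a.(0 + 0)\{b} has moves -a-> t1, -a-> t2
  t1 = (0 + 0)\{b} has moves stopped
  t2 = b.0 has moves -b-> t3
  t3 = 0 has moves stopped
Run σ = ⟨abb⟩ on P: start {s0}
  [1] a ⇒ {s1, s2}
  [2] b ⇒ {s3}
  [3] b ⇒ {s4}
  P completes σ.
Run σ = ⟨abb⟩ on Q: start {t0}
  [1] a ⇒ {t1, t2}
  [2] b ⇒ {t3}
  [3] b ⇒ ∅ (Q stuck)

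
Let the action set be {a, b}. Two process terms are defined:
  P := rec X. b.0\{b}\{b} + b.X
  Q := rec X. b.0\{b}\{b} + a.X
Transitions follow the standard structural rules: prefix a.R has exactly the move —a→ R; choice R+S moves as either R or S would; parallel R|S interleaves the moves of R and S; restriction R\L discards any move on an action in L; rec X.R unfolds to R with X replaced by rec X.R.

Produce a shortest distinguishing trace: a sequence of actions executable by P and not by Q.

bb

P's transition system — 2 states:
  p0 = rec X. b.0\{b}\{b} + b.X → ··b··> p0, ··b··> p1
  p1 = 0\{b}\{b} → stopped
Q's transition system — 2 states:
  q0 = rec X. b.0\{b}\{b} + a.X → ··a··> q0, ··b··> q1
  q1 = 0\{b}\{b} → stopped
Executing bb from P (initial set {p0}):
  after b @ step 1: {p0, p1}
  after b @ step 2: {p0, p1}
  ✓ P
Executing bb from Q (initial set {q0}):
  after b @ step 1: {q1}
  after b @ step 2: no successor for Q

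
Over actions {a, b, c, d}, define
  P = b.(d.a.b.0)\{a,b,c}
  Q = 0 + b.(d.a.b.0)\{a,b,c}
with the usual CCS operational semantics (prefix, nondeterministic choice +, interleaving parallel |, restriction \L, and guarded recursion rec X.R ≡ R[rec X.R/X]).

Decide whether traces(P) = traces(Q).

trace-equivalent

LTS(P): 3 reachable states
  u0 = b.(d.a.b.0)\{a,b,c} has moves --b--▸ u1
  u1 = (d.a.b.0)\{a,b,c} has moves --d--▸ u2
  u2 = (a.b.0)\{a,b,c} has moves ·
LTS(Q): 3 reachable states
  v0 = 0 + b.(d.a.b.0)\{a,b,c} has moves --b--▸ v1
  v1 = (d.a.b.0)\{a,b,c} has moves --d--▸ v2
  v2 = (a.b.0)\{a,b,c} has moves ·
Partition-refinement fixed point:
  B0 = {u0, v0}
  B1 = {u1, v1}
  B2 = {u2, v2}
u0 ∈ B0, v0 ∈ B0 → same block
Bisimilar ⇒ trace-equivalent.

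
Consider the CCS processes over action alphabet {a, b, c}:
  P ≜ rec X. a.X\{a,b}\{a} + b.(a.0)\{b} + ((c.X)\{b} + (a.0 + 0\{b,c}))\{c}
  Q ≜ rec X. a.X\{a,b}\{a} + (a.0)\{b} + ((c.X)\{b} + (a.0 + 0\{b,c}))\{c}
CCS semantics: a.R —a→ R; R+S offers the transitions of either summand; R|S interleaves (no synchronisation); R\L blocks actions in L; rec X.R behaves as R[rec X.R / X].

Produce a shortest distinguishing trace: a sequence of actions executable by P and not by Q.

b

Reachable graph of P (5 states):
  m0 = rec X. a.X\{a,b}\{a} + b.(a.0)\{b} + ((c.X)\{b} + (a.0 + 0\{b,c}))\{c} ⊢ -a-> m1, -a-> m2, -b-> m3
  m1 = (rec X. a.X\{a,b}\{a} + b.(a.0)\{b} + ((c.X)\{b} + (a.0 + 0\{b,c}))\{c})\{a,b}\{a} ⊢ stopped
  m2 = 0\{c} ⊢ stopped
  m3 = (a.0)\{b} ⊢ -a-> m4
  m4 = 0\{b} ⊢ stopped
Reachable graph of Q (4 states):
  n0 = rec X. a.X\{a,b}\{a} + (a.0)\{b} + ((c.X)\{b} + (a.0 + 0\{b,c}))\{c} ⊢ -a-> n1, -a-> n2, -a-> n3
  n1 = (rec X. a.X\{a,b}\{a} + (a.0)\{b} + ((c.X)\{b} + (a.0 + 0\{b,c}))\{c})\{a,b}\{a} ⊢ stopped
  n2 = 0\{b} ⊢ stopped
  n3 = 0\{c} ⊢ stopped
Trace ⟨b⟩ through P, begin at {m0}:
  step 1 (b): {m3}
  — P admits the full trace.
Trace ⟨b⟩ through Q, begin at {n0}:
  step 1 (b): ∅ (Q stuck)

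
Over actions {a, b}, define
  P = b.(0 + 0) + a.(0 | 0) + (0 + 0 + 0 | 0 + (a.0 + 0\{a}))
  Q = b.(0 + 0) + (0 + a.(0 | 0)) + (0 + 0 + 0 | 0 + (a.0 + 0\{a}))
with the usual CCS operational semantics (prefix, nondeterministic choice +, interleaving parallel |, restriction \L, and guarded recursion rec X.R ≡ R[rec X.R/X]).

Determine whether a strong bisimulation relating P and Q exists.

LTS(P): 4 reachable states
  u0 = b.(0 + 0) + a.(0 | 0) + (0 + 0 + 0 | 0 + (a.0 + 0\{a})) → =a=> u1, =a=> u2, =b=> u3
  u1 = 0 → ∅
  u2 = 0 | 0 → ∅
  u3 = 0 + 0 → ∅
LTS(Q): 4 reachable states
  v0 = b.(0 + 0) + (0 + a.(0 | 0)) + (0 + 0 + 0 | 0 + (a.0 + 0\{a})) → =a=> v1, =a=> v2, =b=> v3
  v1 = 0 → ∅
  v2 = 0 | 0 → ∅
  v3 = 0 + 0 → ∅
Bisimilarity quotient blocks:
  B0 = {u0, v0}
  B1 = {u1, u2, u3, v1, v2, v3}
u0 ∈ B0, v0 ∈ B0 → same block

P ~ Q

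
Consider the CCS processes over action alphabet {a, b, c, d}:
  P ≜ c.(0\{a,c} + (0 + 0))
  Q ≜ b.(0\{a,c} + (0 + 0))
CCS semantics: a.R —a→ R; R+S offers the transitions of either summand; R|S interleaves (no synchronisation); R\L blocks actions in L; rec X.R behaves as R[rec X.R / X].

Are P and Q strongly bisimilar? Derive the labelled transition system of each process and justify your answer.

Reachable graph of P (2 states):
  u0 = c.(0\{a,c} + (0 + 0)) → --c--▸ u1
  u1 = 0\{a,c} + (0 + 0) → deadlocked
Reachable graph of Q (2 states):
  v0 = b.(0\{a,c} + (0 + 0)) → --b--▸ v1
  v1 = 0\{a,c} + (0 + 0) → deadlocked
Bisimilarity quotient blocks:
  B0 = {u0}
  B1 = {u1, v1}
  B2 = {v0}
u0 ∈ B0, v0 ∈ B2 → different blocks

not bisimilar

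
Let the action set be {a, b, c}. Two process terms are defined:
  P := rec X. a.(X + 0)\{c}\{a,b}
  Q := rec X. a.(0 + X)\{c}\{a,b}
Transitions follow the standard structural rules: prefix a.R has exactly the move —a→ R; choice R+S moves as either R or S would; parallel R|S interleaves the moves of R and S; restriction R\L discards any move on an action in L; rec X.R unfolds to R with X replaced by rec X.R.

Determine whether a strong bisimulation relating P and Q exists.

bisimilar

P's transition system — 2 states:
  u0 = rec X. a.(X + 0)\{c}\{a,b} ⊢ ··a··> u1
  u1 = ((rec X. a.(X + 0)\{c}\{a,b}) + 0)\{c}\{a,b} ⊢ (no moves)
Q's transition system — 2 states:
  v0 = rec X. a.(0 + X)\{c}\{a,b} ⊢ ··a··> v1
  v1 = (0 + (rec X. a.(0 + X)\{c}\{a,b}))\{c}\{a,b} ⊢ (no moves)
Bisimilarity quotient blocks:
  B0 = {u0, v0}
  B1 = {u1, v1}
u0 ∈ B0, v0 ∈ B0 → same block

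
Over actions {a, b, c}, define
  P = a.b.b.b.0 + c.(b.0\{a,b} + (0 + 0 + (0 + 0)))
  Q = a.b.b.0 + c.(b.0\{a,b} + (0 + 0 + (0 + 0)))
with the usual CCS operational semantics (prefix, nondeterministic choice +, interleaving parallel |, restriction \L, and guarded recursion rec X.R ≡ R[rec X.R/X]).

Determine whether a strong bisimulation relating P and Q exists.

LTS(P): 7 reachable states
  s0 = a.b.b.b.0 + c.(b.0\{a,b} + (0 + 0 + (0 + 0))) has moves -a-> s1, -c-> s2
  s1 = b.b.b.0 has moves -b-> s3
  s2 = b.0\{a,b} + (0 + 0 + (0 + 0)) has moves -b-> s4
  s3 = b.b.0 has moves -b-> s5
  s4 = 0\{a,b} has moves ∅
  s5 = b.0 has moves -b-> s6
  s6 = 0 has moves ∅
LTS(Q): 6 reachable states
  t0 = a.b.b.0 + c.(b.0\{a,b} + (0 + 0 + (0 + 0))) has moves -a-> t1, -c-> t2
  t1 = b.b.0 has moves -b-> t3
  t2 = b.0\{a,b} + (0 + 0 + (0 + 0)) has moves -b-> t4
  t3 = b.0 has moves -b-> t5
  t4 = 0\{a,b} has moves ∅
  t5 = 0 has moves ∅
Bisimilarity quotient blocks:
  B0 = {s0}
  B1 = {s2, s5, t2, t3}
  B2 = {s4, s6, t4, t5}
  B3 = {s1}
  B4 = {s3, t1}
  B5 = {t0}
s0 ∈ B0, t0 ∈ B5 → different blocks

NO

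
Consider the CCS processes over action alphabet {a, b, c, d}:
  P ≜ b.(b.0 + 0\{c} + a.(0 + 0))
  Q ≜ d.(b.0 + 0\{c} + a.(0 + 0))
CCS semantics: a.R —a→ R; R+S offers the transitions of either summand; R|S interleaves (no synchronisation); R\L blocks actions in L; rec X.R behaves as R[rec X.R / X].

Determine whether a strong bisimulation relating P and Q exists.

P ≁ Q

LTS(P): 4 reachable states
  s0 = b.(b.0 + 0\{c} + a.(0 + 0)) ⊢ --b--▸ s1
  s1 = b.0 + 0\{c} + a.(0 + 0) ⊢ --a--▸ s2, --b--▸ s3
  s2 = 0 + 0 ⊢ ·
  s3 = 0 ⊢ ·
LTS(Q): 4 reachable states
  t0 = d.(b.0 + 0\{c} + a.(0 + 0)) ⊢ --d--▸ t1
  t1 = b.0 + 0\{c} + a.(0 + 0) ⊢ --a--▸ t2, --b--▸ t3
  t2 = 0 + 0 ⊢ ·
  t3 = 0 ⊢ ·
Partition-refinement fixed point:
  B0 = {s0}
  B1 = {s1, t1}
  B2 = {s2, s3, t2, t3}
  B3 = {t0}
s0 ∈ B0, t0 ∈ B3 → different blocks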